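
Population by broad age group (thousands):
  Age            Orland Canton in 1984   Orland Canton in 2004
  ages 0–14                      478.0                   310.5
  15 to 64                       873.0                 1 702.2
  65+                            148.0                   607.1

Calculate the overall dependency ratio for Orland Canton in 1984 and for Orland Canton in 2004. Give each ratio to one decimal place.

Orland Canton in 1984: (478.0 + 148.0) / 873.0 × 100 = 626.0 / 873.0 × 100 = 71.7
Orland Canton in 2004: (310.5 + 607.1) / 1 702.2 × 100 = 917.6 / 1 702.2 × 100 = 53.9

Orland Canton in 1984: 71.7
Orland Canton in 2004: 53.9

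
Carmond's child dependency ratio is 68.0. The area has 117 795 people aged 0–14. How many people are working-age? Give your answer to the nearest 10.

Working-age: 173 230

Youth dependency ratio = youth / working-age × 100
68.0 = 117 795 / W × 100
⇒ 173 230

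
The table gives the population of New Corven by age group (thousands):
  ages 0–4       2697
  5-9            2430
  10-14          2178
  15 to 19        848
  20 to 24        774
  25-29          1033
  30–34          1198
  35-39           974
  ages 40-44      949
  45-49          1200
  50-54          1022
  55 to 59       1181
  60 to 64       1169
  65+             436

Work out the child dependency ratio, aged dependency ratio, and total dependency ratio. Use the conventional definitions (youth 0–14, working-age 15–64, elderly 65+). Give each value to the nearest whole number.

0–14: 2697 + 2430 + 2178 = 7305
15–64: 848 + 774 + 1033 + 1198 + 974 + 949 + 1200 + 1022 + 1181 + 1169 = 10348
65+: 436
Youth dependency ratio = 7305 / 10348 × 100 = 71
Old-age dependency ratio = 436 / 10348 × 100 = 4
Total dependency ratio = (7305 + 436) / 10348 × 100 = 7741 / 10348 × 100 = 75

Youth dependency ratio: 71
Old-age dependency ratio: 4
Total dependency ratio: 75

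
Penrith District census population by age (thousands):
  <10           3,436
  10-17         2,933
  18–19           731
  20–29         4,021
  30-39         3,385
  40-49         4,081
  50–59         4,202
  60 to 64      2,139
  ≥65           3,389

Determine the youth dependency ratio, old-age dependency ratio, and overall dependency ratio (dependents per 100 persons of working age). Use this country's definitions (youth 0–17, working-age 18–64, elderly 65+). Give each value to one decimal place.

0–17: 3,436 + 2,933 = 6,369
18–64: 731 + 4,021 + 3,385 + 4,081 + 4,202 + 2,139 = 18,559
65+: 3,389
Youth dependency ratio = 6,369 / 18,559 × 100 = 34.3
Old-age dependency ratio = 3,389 / 18,559 × 100 = 18.3
Total dependency ratio = (6,369 + 3,389) / 18,559 × 100 = 9,758 / 18,559 × 100 = 52.6

Youth dependency ratio: 34.3
Old-age dependency ratio: 18.3
Total dependency ratio: 52.6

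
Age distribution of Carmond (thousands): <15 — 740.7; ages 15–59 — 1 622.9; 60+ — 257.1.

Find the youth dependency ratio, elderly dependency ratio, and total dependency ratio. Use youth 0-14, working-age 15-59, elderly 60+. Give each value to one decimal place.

Youth dependency ratio = 740.7 / 1 622.9 × 100 = 45.6
Old-age dependency ratio = 257.1 / 1 622.9 × 100 = 15.8
Total dependency ratio = (740.7 + 257.1) / 1 622.9 × 100 = 997.8 / 1 622.9 × 100 = 61.5

Youth dependency ratio: 45.6
Old-age dependency ratio: 15.8
Total dependency ratio: 61.5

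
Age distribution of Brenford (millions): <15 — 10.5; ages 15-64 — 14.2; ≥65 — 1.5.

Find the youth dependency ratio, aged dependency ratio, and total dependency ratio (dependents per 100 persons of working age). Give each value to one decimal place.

Youth dependency ratio = 10.5 / 14.2 × 100 = 73.9
Old-age dependency ratio = 1.5 / 14.2 × 100 = 10.6
Total dependency ratio = (10.5 + 1.5) / 14.2 × 100 = 12.0 / 14.2 × 100 = 84.5

Youth dependency ratio: 73.9
Old-age dependency ratio: 10.6
Total dependency ratio: 84.5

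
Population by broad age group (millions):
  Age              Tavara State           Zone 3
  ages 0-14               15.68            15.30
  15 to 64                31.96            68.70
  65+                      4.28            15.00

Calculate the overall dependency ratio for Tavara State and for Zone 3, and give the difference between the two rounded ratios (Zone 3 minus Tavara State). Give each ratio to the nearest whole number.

Tavara State: (15.68 + 4.28) / 31.96 × 100 = 19.96 / 31.96 × 100 = 62
Zone 3: (15.30 + 15.00) / 68.70 × 100 = 30.30 / 68.70 × 100 = 44

Tavara State: 62
Zone 3: 44
Difference: -18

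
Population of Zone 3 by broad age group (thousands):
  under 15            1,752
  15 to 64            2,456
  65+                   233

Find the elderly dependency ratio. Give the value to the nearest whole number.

Old-age dependency ratio: 9

Old-age dependency ratio = 233 / 2,456 × 100 = 9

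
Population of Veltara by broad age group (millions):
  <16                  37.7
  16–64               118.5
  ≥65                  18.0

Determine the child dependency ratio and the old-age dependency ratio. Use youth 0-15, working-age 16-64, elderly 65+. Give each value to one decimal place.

Youth dependency ratio: 31.8
Old-age dependency ratio: 15.2

Youth dependency ratio = 37.7 / 118.5 × 100 = 31.8
Old-age dependency ratio = 18.0 / 118.5 × 100 = 15.2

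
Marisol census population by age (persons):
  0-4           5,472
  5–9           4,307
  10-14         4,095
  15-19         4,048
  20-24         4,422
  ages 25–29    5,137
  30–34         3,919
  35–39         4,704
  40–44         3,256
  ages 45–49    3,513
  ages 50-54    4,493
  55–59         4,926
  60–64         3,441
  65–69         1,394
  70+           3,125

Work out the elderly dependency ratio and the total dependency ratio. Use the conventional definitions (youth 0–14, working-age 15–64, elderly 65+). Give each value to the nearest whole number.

Old-age dependency ratio: 11
Total dependency ratio: 44

0–14: 5,472 + 4,307 + 4,095 = 13,874
15–64: 4,048 + 4,422 + 5,137 + 3,919 + 4,704 + 3,256 + 3,513 + 4,493 + 4,926 + 3,441 = 41,859
65+: 1,394 + 3,125 = 4,519
Old-age dependency ratio = 4,519 / 41,859 × 100 = 11
Total dependency ratio = (13,874 + 4,519) / 41,859 × 100 = 18,393 / 41,859 × 100 = 44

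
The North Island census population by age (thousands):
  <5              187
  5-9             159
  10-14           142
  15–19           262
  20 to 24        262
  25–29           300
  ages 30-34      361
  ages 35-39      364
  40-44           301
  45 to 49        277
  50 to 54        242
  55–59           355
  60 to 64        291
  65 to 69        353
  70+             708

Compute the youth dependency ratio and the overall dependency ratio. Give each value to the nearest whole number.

Youth dependency ratio: 16
Total dependency ratio: 51

0–14: 187 + 159 + 142 = 488
15–64: 262 + 262 + 300 + 361 + 364 + 301 + 277 + 242 + 355 + 291 = 3,015
65+: 353 + 708 = 1,061
Youth dependency ratio = 488 / 3,015 × 100 = 16
Total dependency ratio = (488 + 1,061) / 3,015 × 100 = 1,549 / 3,015 × 100 = 51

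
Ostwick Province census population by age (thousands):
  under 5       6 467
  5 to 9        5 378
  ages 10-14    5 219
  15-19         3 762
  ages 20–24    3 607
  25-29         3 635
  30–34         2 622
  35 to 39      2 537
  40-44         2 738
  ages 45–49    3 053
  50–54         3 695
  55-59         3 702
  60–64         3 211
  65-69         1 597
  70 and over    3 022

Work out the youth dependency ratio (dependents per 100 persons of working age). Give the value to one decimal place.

Youth dependency ratio: 52.4

0–14: 6 467 + 5 378 + 5 219 = 17 064
15–64: 3 762 + 3 607 + 3 635 + 2 622 + 2 537 + 2 738 + 3 053 + 3 695 + 3 702 + 3 211 = 32 562
65+: 1 597 + 3 022 = 4 619
Youth dependency ratio = 17 064 / 32 562 × 100 = 52.4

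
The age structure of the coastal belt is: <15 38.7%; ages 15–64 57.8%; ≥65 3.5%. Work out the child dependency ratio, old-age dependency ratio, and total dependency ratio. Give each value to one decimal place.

Youth dependency ratio = 38.7 / 57.8 × 100 = 67.0
Old-age dependency ratio = 3.5 / 57.8 × 100 = 6.1
Total dependency ratio = (38.7 + 3.5) / 57.8 × 100 = 42.2 / 57.8 × 100 = 73.0

Youth dependency ratio: 67.0
Old-age dependency ratio: 6.1
Total dependency ratio: 73.0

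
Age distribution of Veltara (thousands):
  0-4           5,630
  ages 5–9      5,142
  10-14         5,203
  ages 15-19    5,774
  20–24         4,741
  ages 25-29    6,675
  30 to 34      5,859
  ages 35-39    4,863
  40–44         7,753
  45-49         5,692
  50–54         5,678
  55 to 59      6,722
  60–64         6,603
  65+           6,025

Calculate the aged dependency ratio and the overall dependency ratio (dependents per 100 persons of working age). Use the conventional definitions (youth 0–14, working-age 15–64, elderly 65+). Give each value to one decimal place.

Old-age dependency ratio: 10.0
Total dependency ratio: 36.4

0–14: 5,630 + 5,142 + 5,203 = 15,975
15–64: 5,774 + 4,741 + 6,675 + 5,859 + 4,863 + 7,753 + 5,692 + 5,678 + 6,722 + 6,603 = 60,360
65+: 6,025
Old-age dependency ratio = 6,025 / 60,360 × 100 = 10.0
Total dependency ratio = (15,975 + 6,025) / 60,360 × 100 = 22,000 / 60,360 × 100 = 36.4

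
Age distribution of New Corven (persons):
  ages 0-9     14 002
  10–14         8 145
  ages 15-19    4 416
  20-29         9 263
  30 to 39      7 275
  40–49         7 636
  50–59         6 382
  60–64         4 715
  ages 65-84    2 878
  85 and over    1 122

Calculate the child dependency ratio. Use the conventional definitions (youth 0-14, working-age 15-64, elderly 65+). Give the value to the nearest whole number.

0–14: 14 002 + 8 145 = 22 147
15–64: 4 416 + 9 263 + 7 275 + 7 636 + 6 382 + 4 715 = 39 687
65+: 2 878 + 1 122 = 4 000
Youth dependency ratio = 22 147 / 39 687 × 100 = 56

Youth dependency ratio: 56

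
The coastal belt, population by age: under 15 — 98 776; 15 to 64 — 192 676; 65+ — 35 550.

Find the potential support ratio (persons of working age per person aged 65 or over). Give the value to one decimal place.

Potential support ratio: 5.4

Potential support ratio = 192 676 / 35 550 = 5.4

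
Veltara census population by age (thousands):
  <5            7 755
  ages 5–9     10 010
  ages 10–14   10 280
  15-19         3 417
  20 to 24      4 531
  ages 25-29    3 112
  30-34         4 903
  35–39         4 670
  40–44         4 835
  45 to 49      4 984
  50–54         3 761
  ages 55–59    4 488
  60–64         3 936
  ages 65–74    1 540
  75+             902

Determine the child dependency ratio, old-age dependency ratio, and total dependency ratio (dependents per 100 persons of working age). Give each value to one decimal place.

0–14: 7 755 + 10 010 + 10 280 = 28 045
15–64: 3 417 + 4 531 + 3 112 + 4 903 + 4 670 + 4 835 + 4 984 + 3 761 + 4 488 + 3 936 = 42 637
65+: 1 540 + 902 = 2 442
Youth dependency ratio = 28 045 / 42 637 × 100 = 65.8
Old-age dependency ratio = 2 442 / 42 637 × 100 = 5.7
Total dependency ratio = (28 045 + 2 442) / 42 637 × 100 = 30 487 / 42 637 × 100 = 71.5

Youth dependency ratio: 65.8
Old-age dependency ratio: 5.7
Total dependency ratio: 71.5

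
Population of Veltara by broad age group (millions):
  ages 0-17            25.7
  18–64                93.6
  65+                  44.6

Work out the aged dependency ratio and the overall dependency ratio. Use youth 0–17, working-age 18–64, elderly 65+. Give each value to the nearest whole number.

Old-age dependency ratio: 48
Total dependency ratio: 75

Old-age dependency ratio = 44.6 / 93.6 × 100 = 48
Total dependency ratio = (25.7 + 44.6) / 93.6 × 100 = 70.3 / 93.6 × 100 = 75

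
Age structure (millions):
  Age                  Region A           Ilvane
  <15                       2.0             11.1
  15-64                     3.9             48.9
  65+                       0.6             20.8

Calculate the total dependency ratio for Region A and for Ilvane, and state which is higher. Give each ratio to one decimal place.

Region A: (2.0 + 0.6) / 3.9 × 100 = 2.6 / 3.9 × 100 = 66.7
Ilvane: (11.1 + 20.8) / 48.9 × 100 = 31.9 / 48.9 × 100 = 65.2

Region A: 66.7
Ilvane: 65.2
Higher: Region A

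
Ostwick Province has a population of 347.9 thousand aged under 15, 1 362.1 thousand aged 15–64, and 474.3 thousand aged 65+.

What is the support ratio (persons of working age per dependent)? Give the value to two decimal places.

Support ratio = 1 362.1 / (347.9 + 474.3) = 1 362.1 / 822.2 = 1.66

Support ratio: 1.66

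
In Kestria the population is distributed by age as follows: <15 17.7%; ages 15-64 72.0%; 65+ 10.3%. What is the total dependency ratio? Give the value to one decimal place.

Total dependency ratio: 38.9

Total dependency ratio = (17.7 + 10.3) / 72.0 × 100 = 28.0 / 72.0 × 100 = 38.9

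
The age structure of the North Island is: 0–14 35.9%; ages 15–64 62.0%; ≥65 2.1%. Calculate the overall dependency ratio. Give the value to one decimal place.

Total dependency ratio = (35.9 + 2.1) / 62.0 × 100 = 38.0 / 62.0 × 100 = 61.3

Total dependency ratio: 61.3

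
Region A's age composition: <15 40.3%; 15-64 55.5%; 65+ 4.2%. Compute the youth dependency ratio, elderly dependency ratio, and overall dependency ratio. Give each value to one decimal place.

Youth dependency ratio = 40.3 / 55.5 × 100 = 72.6
Old-age dependency ratio = 4.2 / 55.5 × 100 = 7.6
Total dependency ratio = (40.3 + 4.2) / 55.5 × 100 = 44.5 / 55.5 × 100 = 80.2

Youth dependency ratio: 72.6
Old-age dependency ratio: 7.6
Total dependency ratio: 80.2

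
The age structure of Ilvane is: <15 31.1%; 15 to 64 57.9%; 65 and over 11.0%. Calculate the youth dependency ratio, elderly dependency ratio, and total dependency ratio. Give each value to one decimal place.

Youth dependency ratio = 31.1 / 57.9 × 100 = 53.7
Old-age dependency ratio = 11.0 / 57.9 × 100 = 19.0
Total dependency ratio = (31.1 + 11.0) / 57.9 × 100 = 42.1 / 57.9 × 100 = 72.7

Youth dependency ratio: 53.7
Old-age dependency ratio: 19.0
Total dependency ratio: 72.7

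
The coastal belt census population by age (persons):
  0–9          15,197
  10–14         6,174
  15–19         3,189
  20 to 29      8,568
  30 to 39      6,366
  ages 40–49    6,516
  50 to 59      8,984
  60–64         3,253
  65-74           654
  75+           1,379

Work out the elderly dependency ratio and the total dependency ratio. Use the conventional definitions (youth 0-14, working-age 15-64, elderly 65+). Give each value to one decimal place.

0–14: 15,197 + 6,174 = 21,371
15–64: 3,189 + 8,568 + 6,366 + 6,516 + 8,984 + 3,253 = 36,876
65+: 654 + 1,379 = 2,033
Old-age dependency ratio = 2,033 / 36,876 × 100 = 5.5
Total dependency ratio = (21,371 + 2,033) / 36,876 × 100 = 23,404 / 36,876 × 100 = 63.5

Old-age dependency ratio: 5.5
Total dependency ratio: 63.5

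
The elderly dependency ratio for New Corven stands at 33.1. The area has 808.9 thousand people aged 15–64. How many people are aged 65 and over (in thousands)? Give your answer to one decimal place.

Aged 65 and over: 267.7

Old-age dependency ratio = elderly / working-age × 100
33.1 = E / 808.9 × 100
⇒ 267.7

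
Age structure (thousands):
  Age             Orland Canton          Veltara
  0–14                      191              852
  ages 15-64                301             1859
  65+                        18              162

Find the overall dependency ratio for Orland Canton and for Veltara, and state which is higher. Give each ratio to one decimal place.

Orland Canton: (191 + 18) / 301 × 100 = 209 / 301 × 100 = 69.4
Veltara: (852 + 162) / 1859 × 100 = 1014 / 1859 × 100 = 54.5

Orland Canton: 69.4
Veltara: 54.5
Higher: Orland Canton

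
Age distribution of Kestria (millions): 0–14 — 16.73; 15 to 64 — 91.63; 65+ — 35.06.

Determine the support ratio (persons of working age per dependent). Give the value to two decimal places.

Support ratio = 91.63 / (16.73 + 35.06) = 91.63 / 51.79 = 1.77

Support ratio: 1.77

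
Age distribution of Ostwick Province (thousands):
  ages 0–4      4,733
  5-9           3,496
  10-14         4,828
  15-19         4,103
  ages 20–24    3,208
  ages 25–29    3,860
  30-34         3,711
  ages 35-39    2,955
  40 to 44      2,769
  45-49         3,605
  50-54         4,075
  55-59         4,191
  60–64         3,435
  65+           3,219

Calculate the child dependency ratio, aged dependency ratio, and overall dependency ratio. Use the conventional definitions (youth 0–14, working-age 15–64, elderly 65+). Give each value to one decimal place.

Youth dependency ratio: 36.4
Old-age dependency ratio: 9.0
Total dependency ratio: 45.3

0–14: 4,733 + 3,496 + 4,828 = 13,057
15–64: 4,103 + 3,208 + 3,860 + 3,711 + 2,955 + 2,769 + 3,605 + 4,075 + 4,191 + 3,435 = 35,912
65+: 3,219
Youth dependency ratio = 13,057 / 35,912 × 100 = 36.4
Old-age dependency ratio = 3,219 / 35,912 × 100 = 9.0
Total dependency ratio = (13,057 + 3,219) / 35,912 × 100 = 16,276 / 35,912 × 100 = 45.3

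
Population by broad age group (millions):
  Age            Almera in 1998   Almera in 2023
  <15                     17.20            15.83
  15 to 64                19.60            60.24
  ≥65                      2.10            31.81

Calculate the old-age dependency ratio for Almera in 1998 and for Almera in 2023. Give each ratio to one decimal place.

Almera in 1998: 10.7
Almera in 2023: 52.8

Almera in 1998: 2.10 / 19.60 × 100 = 10.7
Almera in 2023: 31.81 / 60.24 × 100 = 52.8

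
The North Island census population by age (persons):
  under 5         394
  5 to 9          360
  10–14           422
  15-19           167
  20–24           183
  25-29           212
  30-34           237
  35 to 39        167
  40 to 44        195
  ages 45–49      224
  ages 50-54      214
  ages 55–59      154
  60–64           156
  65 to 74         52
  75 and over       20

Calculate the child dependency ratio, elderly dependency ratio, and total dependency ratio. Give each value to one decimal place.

0–14: 394 + 360 + 422 = 1176
15–64: 167 + 183 + 212 + 237 + 167 + 195 + 224 + 214 + 154 + 156 = 1909
65+: 52 + 20 = 72
Youth dependency ratio = 1176 / 1909 × 100 = 61.6
Old-age dependency ratio = 72 / 1909 × 100 = 3.8
Total dependency ratio = (1176 + 72) / 1909 × 100 = 1248 / 1909 × 100 = 65.4

Youth dependency ratio: 61.6
Old-age dependency ratio: 3.8
Total dependency ratio: 65.4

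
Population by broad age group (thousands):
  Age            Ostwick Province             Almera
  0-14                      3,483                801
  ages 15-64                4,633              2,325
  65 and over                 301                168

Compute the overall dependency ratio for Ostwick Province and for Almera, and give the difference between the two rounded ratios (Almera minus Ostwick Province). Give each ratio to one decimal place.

Ostwick Province: 81.7
Almera: 41.7
Difference: -40.0

Ostwick Province: (3,483 + 301) / 4,633 × 100 = 3,784 / 4,633 × 100 = 81.7
Almera: (801 + 168) / 2,325 × 100 = 969 / 2,325 × 100 = 41.7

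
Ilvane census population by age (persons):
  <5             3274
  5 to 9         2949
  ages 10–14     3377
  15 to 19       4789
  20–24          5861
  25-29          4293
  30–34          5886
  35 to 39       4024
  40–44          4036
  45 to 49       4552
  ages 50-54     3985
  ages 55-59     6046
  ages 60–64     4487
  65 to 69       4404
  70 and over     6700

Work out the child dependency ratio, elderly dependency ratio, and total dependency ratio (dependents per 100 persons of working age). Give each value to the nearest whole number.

Youth dependency ratio: 20
Old-age dependency ratio: 23
Total dependency ratio: 43

0–14: 3274 + 2949 + 3377 = 9600
15–64: 4789 + 5861 + 4293 + 5886 + 4024 + 4036 + 4552 + 3985 + 6046 + 4487 = 47959
65+: 4404 + 6700 = 11104
Youth dependency ratio = 9600 / 47959 × 100 = 20
Old-age dependency ratio = 11104 / 47959 × 100 = 23
Total dependency ratio = (9600 + 11104) / 47959 × 100 = 20704 / 47959 × 100 = 43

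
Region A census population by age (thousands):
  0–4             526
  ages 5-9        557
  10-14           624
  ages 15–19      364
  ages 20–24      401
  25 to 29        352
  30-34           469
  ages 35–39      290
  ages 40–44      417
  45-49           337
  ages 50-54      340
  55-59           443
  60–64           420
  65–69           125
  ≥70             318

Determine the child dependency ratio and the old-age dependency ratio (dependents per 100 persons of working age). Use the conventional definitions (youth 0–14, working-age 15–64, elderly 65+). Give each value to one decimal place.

Youth dependency ratio: 44.5
Old-age dependency ratio: 11.6

0–14: 526 + 557 + 624 = 1707
15–64: 364 + 401 + 352 + 469 + 290 + 417 + 337 + 340 + 443 + 420 = 3833
65+: 125 + 318 = 443
Youth dependency ratio = 1707 / 3833 × 100 = 44.5
Old-age dependency ratio = 443 / 3833 × 100 = 11.6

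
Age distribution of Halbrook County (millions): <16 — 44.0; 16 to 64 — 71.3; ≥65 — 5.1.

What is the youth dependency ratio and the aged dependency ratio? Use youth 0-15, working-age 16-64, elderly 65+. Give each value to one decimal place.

Youth dependency ratio = 44.0 / 71.3 × 100 = 61.7
Old-age dependency ratio = 5.1 / 71.3 × 100 = 7.2

Youth dependency ratio: 61.7
Old-age dependency ratio: 7.2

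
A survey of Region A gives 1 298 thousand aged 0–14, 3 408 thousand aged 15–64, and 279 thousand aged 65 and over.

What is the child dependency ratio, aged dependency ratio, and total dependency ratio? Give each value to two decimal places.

Youth dependency ratio = 1 298 / 3 408 × 100 = 38.09
Old-age dependency ratio = 279 / 3 408 × 100 = 8.19
Total dependency ratio = (1 298 + 279) / 3 408 × 100 = 1 577 / 3 408 × 100 = 46.27

Youth dependency ratio: 38.09
Old-age dependency ratio: 8.19
Total dependency ratio: 46.27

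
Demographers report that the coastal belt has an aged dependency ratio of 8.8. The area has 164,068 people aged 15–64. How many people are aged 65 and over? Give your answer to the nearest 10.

Aged 65 and over: 14,440

Old-age dependency ratio = elderly / working-age × 100
8.8 = E / 164,068 × 100
⇒ 14,440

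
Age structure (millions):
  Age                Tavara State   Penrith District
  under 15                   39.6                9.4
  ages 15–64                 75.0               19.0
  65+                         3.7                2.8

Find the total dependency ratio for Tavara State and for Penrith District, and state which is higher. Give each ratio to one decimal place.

Tavara State: 57.7
Penrith District: 64.2
Higher: Penrith District

Tavara State: (39.6 + 3.7) / 75.0 × 100 = 43.3 / 75.0 × 100 = 57.7
Penrith District: (9.4 + 2.8) / 19.0 × 100 = 12.2 / 19.0 × 100 = 64.2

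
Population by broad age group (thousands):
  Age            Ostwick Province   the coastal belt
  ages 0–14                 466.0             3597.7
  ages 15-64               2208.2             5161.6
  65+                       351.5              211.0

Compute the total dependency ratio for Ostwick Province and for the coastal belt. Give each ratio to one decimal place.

Ostwick Province: (466.0 + 351.5) / 2208.2 × 100 = 817.5 / 2208.2 × 100 = 37.0
the coastal belt: (3597.7 + 211.0) / 5161.6 × 100 = 3808.7 / 5161.6 × 100 = 73.8

Ostwick Province: 37.0
the coastal belt: 73.8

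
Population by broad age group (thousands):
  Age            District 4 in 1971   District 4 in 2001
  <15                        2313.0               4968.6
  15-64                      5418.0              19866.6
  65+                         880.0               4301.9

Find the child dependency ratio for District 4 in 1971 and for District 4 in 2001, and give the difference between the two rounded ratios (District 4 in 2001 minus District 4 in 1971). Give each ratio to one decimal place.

District 4 in 1971: 2313.0 / 5418.0 × 100 = 42.7
District 4 in 2001: 4968.6 / 19866.6 × 100 = 25.0

District 4 in 1971: 42.7
District 4 in 2001: 25.0
Difference: -17.7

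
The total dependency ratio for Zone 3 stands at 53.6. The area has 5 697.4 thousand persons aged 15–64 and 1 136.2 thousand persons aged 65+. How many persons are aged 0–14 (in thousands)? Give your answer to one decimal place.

Aged 0–14: 1 917.6

Total dependency ratio = (youth + elderly) / working-age × 100
53.6 = (Y + 1 136.2) / 5 697.4 × 100
⇒ 1 917.6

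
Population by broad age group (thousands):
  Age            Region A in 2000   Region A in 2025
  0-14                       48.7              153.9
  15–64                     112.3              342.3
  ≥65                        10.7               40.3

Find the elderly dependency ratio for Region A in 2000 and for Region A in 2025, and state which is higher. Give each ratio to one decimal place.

Region A in 2000: 10.7 / 112.3 × 100 = 9.5
Region A in 2025: 40.3 / 342.3 × 100 = 11.8

Region A in 2000: 9.5
Region A in 2025: 11.8
Higher: Region A in 2025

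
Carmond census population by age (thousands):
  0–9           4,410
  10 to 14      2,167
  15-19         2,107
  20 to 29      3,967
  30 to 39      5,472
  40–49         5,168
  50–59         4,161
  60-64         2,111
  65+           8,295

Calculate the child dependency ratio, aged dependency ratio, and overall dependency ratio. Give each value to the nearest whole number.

0–14: 4,410 + 2,167 = 6,577
15–64: 2,107 + 3,967 + 5,472 + 5,168 + 4,161 + 2,111 = 22,986
65+: 8,295
Youth dependency ratio = 6,577 / 22,986 × 100 = 29
Old-age dependency ratio = 8,295 / 22,986 × 100 = 36
Total dependency ratio = (6,577 + 8,295) / 22,986 × 100 = 14,872 / 22,986 × 100 = 65

Youth dependency ratio: 29
Old-age dependency ratio: 36
Total dependency ratio: 65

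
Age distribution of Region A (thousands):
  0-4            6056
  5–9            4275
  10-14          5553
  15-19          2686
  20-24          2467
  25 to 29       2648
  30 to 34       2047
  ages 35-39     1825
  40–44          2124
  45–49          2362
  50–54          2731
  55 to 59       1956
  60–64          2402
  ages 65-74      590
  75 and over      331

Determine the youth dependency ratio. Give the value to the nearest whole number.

Youth dependency ratio: 68

0–14: 6056 + 4275 + 5553 = 15884
15–64: 2686 + 2467 + 2648 + 2047 + 1825 + 2124 + 2362 + 2731 + 1956 + 2402 = 23248
65+: 590 + 331 = 921
Youth dependency ratio = 15884 / 23248 × 100 = 68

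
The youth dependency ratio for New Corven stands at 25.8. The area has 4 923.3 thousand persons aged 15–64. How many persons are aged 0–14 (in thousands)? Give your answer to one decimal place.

Aged 0–14: 1 270.2

Youth dependency ratio = youth / working-age × 100
25.8 = Y / 4 923.3 × 100
⇒ 1 270.2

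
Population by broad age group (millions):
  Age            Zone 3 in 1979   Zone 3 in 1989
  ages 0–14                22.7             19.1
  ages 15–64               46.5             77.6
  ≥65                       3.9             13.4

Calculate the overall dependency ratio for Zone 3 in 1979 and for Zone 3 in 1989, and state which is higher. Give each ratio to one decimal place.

Zone 3 in 1979: (22.7 + 3.9) / 46.5 × 100 = 26.6 / 46.5 × 100 = 57.2
Zone 3 in 1989: (19.1 + 13.4) / 77.6 × 100 = 32.5 / 77.6 × 100 = 41.9

Zone 3 in 1979: 57.2
Zone 3 in 1989: 41.9
Higher: Zone 3 in 1979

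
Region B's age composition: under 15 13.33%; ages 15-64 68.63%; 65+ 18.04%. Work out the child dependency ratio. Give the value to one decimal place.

Youth dependency ratio = 13.33 / 68.63 × 100 = 19.4

Youth dependency ratio: 19.4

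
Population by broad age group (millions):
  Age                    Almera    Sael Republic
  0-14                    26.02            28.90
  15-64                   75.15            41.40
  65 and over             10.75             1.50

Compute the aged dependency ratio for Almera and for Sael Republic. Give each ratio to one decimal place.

Almera: 14.3
Sael Republic: 3.6

Almera: 10.75 / 75.15 × 100 = 14.3
Sael Republic: 1.50 / 41.40 × 100 = 3.6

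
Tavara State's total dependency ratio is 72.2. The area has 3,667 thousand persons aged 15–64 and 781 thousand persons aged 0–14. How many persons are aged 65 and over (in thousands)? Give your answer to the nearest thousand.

Aged 65 and over: 1,867

Total dependency ratio = (youth + elderly) / working-age × 100
72.2 = (781 + E) / 3,667 × 100
⇒ 1,867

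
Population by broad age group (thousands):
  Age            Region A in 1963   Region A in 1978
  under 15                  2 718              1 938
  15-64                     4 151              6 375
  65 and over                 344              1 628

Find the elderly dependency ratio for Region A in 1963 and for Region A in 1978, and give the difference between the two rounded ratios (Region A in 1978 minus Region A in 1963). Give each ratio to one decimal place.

Region A in 1963: 344 / 4 151 × 100 = 8.3
Region A in 1978: 1 628 / 6 375 × 100 = 25.5

Region A in 1963: 8.3
Region A in 1978: 25.5
Difference: +17.2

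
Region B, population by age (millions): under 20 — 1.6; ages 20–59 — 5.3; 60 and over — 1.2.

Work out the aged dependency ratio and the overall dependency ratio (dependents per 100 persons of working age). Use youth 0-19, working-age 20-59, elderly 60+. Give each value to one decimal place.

Old-age dependency ratio = 1.2 / 5.3 × 100 = 22.6
Total dependency ratio = (1.6 + 1.2) / 5.3 × 100 = 2.8 / 5.3 × 100 = 52.8

Old-age dependency ratio: 22.6
Total dependency ratio: 52.8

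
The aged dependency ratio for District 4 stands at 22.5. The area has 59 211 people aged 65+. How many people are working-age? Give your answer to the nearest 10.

Old-age dependency ratio = elderly / working-age × 100
22.5 = 59 211 / W × 100
⇒ 263 160

Working-age: 263 160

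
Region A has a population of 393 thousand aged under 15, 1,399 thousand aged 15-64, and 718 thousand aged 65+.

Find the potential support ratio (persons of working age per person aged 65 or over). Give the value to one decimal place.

Potential support ratio: 1.9

Potential support ratio = 1,399 / 718 = 1.9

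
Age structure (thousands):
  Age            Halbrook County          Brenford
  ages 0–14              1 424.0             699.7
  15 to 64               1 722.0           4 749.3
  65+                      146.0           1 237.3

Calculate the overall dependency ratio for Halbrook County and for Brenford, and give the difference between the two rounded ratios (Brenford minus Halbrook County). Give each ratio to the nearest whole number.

Halbrook County: (1 424.0 + 146.0) / 1 722.0 × 100 = 1 570.0 / 1 722.0 × 100 = 91
Brenford: (699.7 + 1 237.3) / 4 749.3 × 100 = 1 937.0 / 4 749.3 × 100 = 41

Halbrook County: 91
Brenford: 41
Difference: -50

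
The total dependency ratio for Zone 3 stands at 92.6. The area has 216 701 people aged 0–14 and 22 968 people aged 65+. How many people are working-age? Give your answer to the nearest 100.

Working-age: 258 800

Total dependency ratio = (youth + elderly) / working-age × 100
92.6 = (216 701 + 22 968) / W × 100
⇒ 258 800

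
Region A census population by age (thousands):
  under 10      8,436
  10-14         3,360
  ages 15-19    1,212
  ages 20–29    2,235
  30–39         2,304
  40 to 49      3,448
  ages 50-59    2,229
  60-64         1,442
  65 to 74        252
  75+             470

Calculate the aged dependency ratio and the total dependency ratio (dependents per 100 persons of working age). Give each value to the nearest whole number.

0–14: 8,436 + 3,360 = 11,796
15–64: 1,212 + 2,235 + 2,304 + 3,448 + 2,229 + 1,442 = 12,870
65+: 252 + 470 = 722
Old-age dependency ratio = 722 / 12,870 × 100 = 6
Total dependency ratio = (11,796 + 722) / 12,870 × 100 = 12,518 / 12,870 × 100 = 97

Old-age dependency ratio: 6
Total dependency ratio: 97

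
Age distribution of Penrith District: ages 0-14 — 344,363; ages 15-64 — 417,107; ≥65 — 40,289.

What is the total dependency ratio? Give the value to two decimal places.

Total dependency ratio: 92.22

Total dependency ratio = (344,363 + 40,289) / 417,107 × 100 = 384,652 / 417,107 × 100 = 92.22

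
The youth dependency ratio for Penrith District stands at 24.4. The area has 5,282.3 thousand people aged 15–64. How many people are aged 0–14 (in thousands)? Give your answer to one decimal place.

Aged 0–14: 1,288.9

Youth dependency ratio = youth / working-age × 100
24.4 = Y / 5,282.3 × 100
⇒ 1,288.9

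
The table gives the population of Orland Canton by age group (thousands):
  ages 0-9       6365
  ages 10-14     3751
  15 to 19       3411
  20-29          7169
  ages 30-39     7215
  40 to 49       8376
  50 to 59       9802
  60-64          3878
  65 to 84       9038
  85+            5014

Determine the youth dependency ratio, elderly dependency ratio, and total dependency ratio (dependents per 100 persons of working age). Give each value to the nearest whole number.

0–14: 6365 + 3751 = 10116
15–64: 3411 + 7169 + 7215 + 8376 + 9802 + 3878 = 39851
65+: 9038 + 5014 = 14052
Youth dependency ratio = 10116 / 39851 × 100 = 25
Old-age dependency ratio = 14052 / 39851 × 100 = 35
Total dependency ratio = (10116 + 14052) / 39851 × 100 = 24168 / 39851 × 100 = 61

Youth dependency ratio: 25
Old-age dependency ratio: 35
Total dependency ratio: 61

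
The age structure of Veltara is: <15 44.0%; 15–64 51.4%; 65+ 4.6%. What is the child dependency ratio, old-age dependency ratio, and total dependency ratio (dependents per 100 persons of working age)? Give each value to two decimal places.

Youth dependency ratio = 44.0 / 51.4 × 100 = 85.60
Old-age dependency ratio = 4.6 / 51.4 × 100 = 8.95
Total dependency ratio = (44.0 + 4.6) / 51.4 × 100 = 48.6 / 51.4 × 100 = 94.55

Youth dependency ratio: 85.60
Old-age dependency ratio: 8.95
Total dependency ratio: 94.55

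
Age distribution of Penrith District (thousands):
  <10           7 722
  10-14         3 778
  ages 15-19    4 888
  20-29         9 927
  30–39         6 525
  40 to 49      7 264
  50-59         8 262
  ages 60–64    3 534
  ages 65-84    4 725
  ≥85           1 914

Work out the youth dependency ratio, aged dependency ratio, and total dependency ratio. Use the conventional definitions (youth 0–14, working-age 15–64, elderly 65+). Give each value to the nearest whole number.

Youth dependency ratio: 28
Old-age dependency ratio: 16
Total dependency ratio: 45

0–14: 7 722 + 3 778 = 11 500
15–64: 4 888 + 9 927 + 6 525 + 7 264 + 8 262 + 3 534 = 40 400
65+: 4 725 + 1 914 = 6 639
Youth dependency ratio = 11 500 / 40 400 × 100 = 28
Old-age dependency ratio = 6 639 / 40 400 × 100 = 16
Total dependency ratio = (11 500 + 6 639) / 40 400 × 100 = 18 139 / 40 400 × 100 = 45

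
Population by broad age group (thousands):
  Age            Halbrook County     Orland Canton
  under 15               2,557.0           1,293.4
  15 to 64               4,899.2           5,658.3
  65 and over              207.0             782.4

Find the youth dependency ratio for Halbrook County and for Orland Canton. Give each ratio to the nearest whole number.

Halbrook County: 52
Orland Canton: 23

Halbrook County: 2,557.0 / 4,899.2 × 100 = 52
Orland Canton: 1,293.4 / 5,658.3 × 100 = 23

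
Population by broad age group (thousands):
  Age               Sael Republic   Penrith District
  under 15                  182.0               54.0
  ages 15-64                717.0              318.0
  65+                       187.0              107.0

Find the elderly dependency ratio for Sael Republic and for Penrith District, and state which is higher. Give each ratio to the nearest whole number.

Sael Republic: 187.0 / 717.0 × 100 = 26
Penrith District: 107.0 / 318.0 × 100 = 34

Sael Republic: 26
Penrith District: 34
Higher: Penrith District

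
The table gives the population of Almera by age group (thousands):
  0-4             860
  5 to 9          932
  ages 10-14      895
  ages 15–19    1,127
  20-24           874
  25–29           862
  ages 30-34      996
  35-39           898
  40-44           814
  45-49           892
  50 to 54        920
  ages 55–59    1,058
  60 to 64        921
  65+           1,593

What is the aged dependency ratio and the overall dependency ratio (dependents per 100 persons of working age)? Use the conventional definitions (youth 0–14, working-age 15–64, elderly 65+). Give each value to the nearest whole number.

0–14: 860 + 932 + 895 = 2,687
15–64: 1,127 + 874 + 862 + 996 + 898 + 814 + 892 + 920 + 1,058 + 921 = 9,362
65+: 1,593
Old-age dependency ratio = 1,593 / 9,362 × 100 = 17
Total dependency ratio = (2,687 + 1,593) / 9,362 × 100 = 4,280 / 9,362 × 100 = 46

Old-age dependency ratio: 17
Total dependency ratio: 46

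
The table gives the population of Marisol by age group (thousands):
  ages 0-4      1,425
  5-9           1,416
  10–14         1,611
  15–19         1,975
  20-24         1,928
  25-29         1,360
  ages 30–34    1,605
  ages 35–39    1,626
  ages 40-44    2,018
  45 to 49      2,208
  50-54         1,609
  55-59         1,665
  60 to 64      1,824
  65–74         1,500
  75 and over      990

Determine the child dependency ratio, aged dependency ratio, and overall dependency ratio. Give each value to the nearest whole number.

Youth dependency ratio: 25
Old-age dependency ratio: 14
Total dependency ratio: 39

0–14: 1,425 + 1,416 + 1,611 = 4,452
15–64: 1,975 + 1,928 + 1,360 + 1,605 + 1,626 + 2,018 + 2,208 + 1,609 + 1,665 + 1,824 = 17,818
65+: 1,500 + 990 = 2,490
Youth dependency ratio = 4,452 / 17,818 × 100 = 25
Old-age dependency ratio = 2,490 / 17,818 × 100 = 14
Total dependency ratio = (4,452 + 2,490) / 17,818 × 100 = 6,942 / 17,818 × 100 = 39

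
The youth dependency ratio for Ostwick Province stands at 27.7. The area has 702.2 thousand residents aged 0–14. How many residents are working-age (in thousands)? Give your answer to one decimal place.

Working-age: 2 535.0

Youth dependency ratio = youth / working-age × 100
27.7 = 702.2 / W × 100
⇒ 2 535.0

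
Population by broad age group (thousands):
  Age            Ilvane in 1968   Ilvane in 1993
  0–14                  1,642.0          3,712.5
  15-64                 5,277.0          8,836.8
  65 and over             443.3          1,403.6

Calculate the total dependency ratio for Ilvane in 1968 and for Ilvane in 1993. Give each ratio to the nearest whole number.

Ilvane in 1968: 40
Ilvane in 1993: 58

Ilvane in 1968: (1,642.0 + 443.3) / 5,277.0 × 100 = 2,085.3 / 5,277.0 × 100 = 40
Ilvane in 1993: (3,712.5 + 1,403.6) / 8,836.8 × 100 = 5,116.1 / 8,836.8 × 100 = 58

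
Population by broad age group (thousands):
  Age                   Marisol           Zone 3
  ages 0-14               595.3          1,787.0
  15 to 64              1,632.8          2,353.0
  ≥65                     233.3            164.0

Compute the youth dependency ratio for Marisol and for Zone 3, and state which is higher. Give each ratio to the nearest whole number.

Marisol: 36
Zone 3: 76
Higher: Zone 3

Marisol: 595.3 / 1,632.8 × 100 = 36
Zone 3: 1,787.0 / 2,353.0 × 100 = 76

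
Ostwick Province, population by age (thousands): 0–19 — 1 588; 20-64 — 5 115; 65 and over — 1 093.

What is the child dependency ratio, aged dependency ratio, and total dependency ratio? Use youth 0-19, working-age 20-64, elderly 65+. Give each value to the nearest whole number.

Youth dependency ratio = 1 588 / 5 115 × 100 = 31
Old-age dependency ratio = 1 093 / 5 115 × 100 = 21
Total dependency ratio = (1 588 + 1 093) / 5 115 × 100 = 2 681 / 5 115 × 100 = 52

Youth dependency ratio: 31
Old-age dependency ratio: 21
Total dependency ratio: 52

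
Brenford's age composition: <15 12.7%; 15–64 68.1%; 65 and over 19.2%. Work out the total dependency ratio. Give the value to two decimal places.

Total dependency ratio = (12.7 + 19.2) / 68.1 × 100 = 31.9 / 68.1 × 100 = 46.84

Total dependency ratio: 46.84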